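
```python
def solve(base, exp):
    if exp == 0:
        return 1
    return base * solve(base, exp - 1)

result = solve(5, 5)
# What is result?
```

solve(5, 5) = 5 * 5 * 5 * 5 * 5 = 3125

Answer: 3125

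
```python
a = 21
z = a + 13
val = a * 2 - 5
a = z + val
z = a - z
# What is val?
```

Trace:
`a = 21` → a = 21
`z = a + 13` → z = 34
`val = a * 2 - 5` → val = 37
`a = z + val` → a = 71
`z = a - z` → z = 37
So val = 37

Answer: 37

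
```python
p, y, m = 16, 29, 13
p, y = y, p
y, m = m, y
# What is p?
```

Trace:
`p, y, m = 16, 29, 13` → p = 16; y = 29; m = 13
`p, y = y, p` → p = 29; y = 16
`y, m = m, y` → y = 13; m = 16
So p = 29

Answer: 29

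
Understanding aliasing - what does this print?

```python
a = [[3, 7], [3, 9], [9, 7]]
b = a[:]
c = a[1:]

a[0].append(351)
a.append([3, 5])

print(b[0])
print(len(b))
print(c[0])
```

Key concept: slice with nested mutation.
Step by step:
`a = [[3, 7], [3, 9], [9, 7]]` → a = [[3, 7], [3, 9], [9, 7]]
`b = a[:]` → b = [[3, 7], [3, 9], [9, 7]]
`c = a[1:]` → c = [[3, 9], [9, 7]]
`a[0].append(351)` → a = [[3, 7, 351], [3, 9], [9, 7]]; b = [[3, 7, 351], [3, 9], [9, 7]]
`a.append([3, 5])` → a = [[3, 7, 351], [3, 9], [9, 7], [3, 5]]
`print(b[0])` → prints [3, 7, 351]
`print(len(b))` → prints 3
`print(c[0])` → prints [3, 9]

Answer:
[3, 7, 351]
3
[3, 9]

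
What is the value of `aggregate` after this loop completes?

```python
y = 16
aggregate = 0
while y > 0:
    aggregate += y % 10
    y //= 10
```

Sum digits of 16
`aggregate` takes the values: 0 → 6 → 7

Answer: 7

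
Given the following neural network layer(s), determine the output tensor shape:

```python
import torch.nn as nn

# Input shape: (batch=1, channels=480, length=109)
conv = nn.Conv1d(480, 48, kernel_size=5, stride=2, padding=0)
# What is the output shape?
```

Input: (1, 480, 109) -> Output: (1, 48, 53)

Answer: (1, 48, 53)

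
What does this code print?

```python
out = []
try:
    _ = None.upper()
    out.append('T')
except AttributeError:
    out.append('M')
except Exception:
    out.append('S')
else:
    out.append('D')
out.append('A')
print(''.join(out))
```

Execution trace: 'M' (except AttributeError) → 'A' (after the try/except). Output: MA

Answer: MA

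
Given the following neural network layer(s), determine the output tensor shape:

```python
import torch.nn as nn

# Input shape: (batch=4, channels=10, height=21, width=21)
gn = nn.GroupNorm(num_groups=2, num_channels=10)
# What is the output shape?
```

Input: (4, 10, 21, 21) -> Output: (4, 10, 21, 21)

Answer: (4, 10, 21, 21)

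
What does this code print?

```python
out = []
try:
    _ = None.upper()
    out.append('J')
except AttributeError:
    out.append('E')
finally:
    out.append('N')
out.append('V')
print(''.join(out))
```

Execution trace: 'E' (except AttributeError) → 'N' (finally) → 'V' (after the try/except). Output: ENV

Answer: ENV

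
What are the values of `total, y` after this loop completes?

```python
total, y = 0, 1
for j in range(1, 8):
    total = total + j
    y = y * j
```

Sum and factorial of 1 to 7
`total, y` takes the values: (0, 1) → (1, 1) → (3, 1) → (3, 2) → (6, 2) → (6, 6) → (10, 6) → (10, 24) → (15, 24) → (15, 120) → (21, 120) → (21, 720) → (28, 720) → (28, 5040)

Answer: 28, 5040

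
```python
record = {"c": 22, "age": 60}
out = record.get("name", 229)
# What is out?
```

Trace:
`record = {"c": 22, "age": 60}` → record = {'c': 22, 'age': 60}
`out = record.get("name", 229)` → out = 229
So out = 229

Answer: 229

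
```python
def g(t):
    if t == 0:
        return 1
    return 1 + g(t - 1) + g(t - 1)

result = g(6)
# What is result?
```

g(t) = 1 + 2·g(t-1), g(0)=1. Closed form: (1+1)·2^6 - 1 = 127.

Answer: 127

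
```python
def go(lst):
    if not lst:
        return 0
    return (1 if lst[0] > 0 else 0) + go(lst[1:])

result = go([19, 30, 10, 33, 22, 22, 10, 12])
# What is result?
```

Count of positive elements in [19, 30, 10, 33, 22, 22, 10, 12] = 8

Answer: 8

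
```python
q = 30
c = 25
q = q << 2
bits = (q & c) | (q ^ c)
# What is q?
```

Trace:
`q = 30` → q = 30
`c = 25` → c = 25
`q = q << 2` → q = 120
`bits = (q & c) | (q ^ c)` → bits = 121
So q = 120

Answer: 120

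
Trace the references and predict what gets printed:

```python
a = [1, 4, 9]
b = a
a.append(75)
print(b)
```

Key concept: basic list aliasing.
Step by step:
`a = [1, 4, 9]` → a = [1, 4, 9]
`b = a` → b = [1, 4, 9] (same object as a)
`a.append(75)` → a = [1, 4, 9, 75] (same object as b); b = [1, 4, 9, 75] (same object as a)
`print(b)` → prints [1, 4, 9, 75]

Answer: [1, 4, 9, 75]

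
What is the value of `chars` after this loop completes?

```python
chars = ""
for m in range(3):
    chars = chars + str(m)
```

Concatenate digits 0 to 2
`chars` takes the values: "" → "0" → "01" → "012"

Answer: "012"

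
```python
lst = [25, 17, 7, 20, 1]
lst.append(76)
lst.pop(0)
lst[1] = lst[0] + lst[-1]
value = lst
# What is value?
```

Trace:
`lst = [25, 17, 7, 20, 1]` → lst = [25, 17, 7, 20, 1]
`lst.append(76)` → lst = [25, 17, 7, 20, 1, 76]
`lst.pop(0)` → lst = [17, 7, 20, 1, 76]
`lst[1] = lst[0] + lst[-1]` → lst = [17, 93, 20, 1, 76]
`value = lst` → value = [17, 93, 20, 1, 76]
So value = [17, 93, 20, 1, 76]

Answer: [17, 93, 20, 1, 76]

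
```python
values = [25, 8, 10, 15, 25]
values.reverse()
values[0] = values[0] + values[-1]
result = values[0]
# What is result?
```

Trace:
`values = [25, 8, 10, 15, 25]` → values = [25, 8, 10, 15, 25]
`values.reverse()` → values = [25, 15, 10, 8, 25]
`values[0] = values[0] + values[-1]` → values = [50, 15, 10, 8, 25]
`result = values[0]` → result = 50
So result = 50

Answer: 50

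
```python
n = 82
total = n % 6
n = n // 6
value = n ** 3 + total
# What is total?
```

Trace:
`n = 82` → n = 82
`total = n % 6` → total = 4
`n = n // 6` → n = 13
`value = n ** 3 + total` → value = 2201
So total = 4

Answer: 4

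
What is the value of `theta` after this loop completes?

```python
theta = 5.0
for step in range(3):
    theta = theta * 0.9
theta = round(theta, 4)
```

Exponential decay: 5.0 * 0.9^3
`theta` takes the values: 5.0 → 4.5 → 4.05 → 3.645

Answer: 3.645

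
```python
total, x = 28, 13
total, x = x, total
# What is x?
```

Trace:
`total, x = 28, 13` → total = 28; x = 13
`total, x = x, total` → total = 13; x = 28
So x = 28

Answer: 28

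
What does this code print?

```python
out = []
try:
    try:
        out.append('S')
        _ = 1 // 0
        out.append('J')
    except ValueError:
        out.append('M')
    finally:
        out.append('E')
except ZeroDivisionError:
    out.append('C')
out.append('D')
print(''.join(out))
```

Execution trace: 'S' (try body) → 'E' (finally) → 'C' (outer except ZeroDivisionError) → 'D' (after the try/except). Output: SECD

Answer: SECD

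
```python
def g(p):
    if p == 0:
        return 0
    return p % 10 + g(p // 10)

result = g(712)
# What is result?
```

Sum of digits of 712: 2 + 1 + 7 = 10

Answer: 10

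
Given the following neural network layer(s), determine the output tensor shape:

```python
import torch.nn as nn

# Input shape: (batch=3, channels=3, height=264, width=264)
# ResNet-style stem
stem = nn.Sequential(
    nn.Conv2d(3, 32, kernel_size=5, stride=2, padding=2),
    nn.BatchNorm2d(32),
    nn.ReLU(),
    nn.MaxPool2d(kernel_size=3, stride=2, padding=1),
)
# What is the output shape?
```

Input: (3, 3, 264, 264) -> after Conv2d 5x5 stride=2: (3, 32, 132, 132) -> Output: (3, 32, 66, 66)

Answer: (3, 32, 66, 66)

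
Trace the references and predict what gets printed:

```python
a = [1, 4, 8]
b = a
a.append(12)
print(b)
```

Key concept: basic list aliasing.
Step by step:
`a = [1, 4, 8]` → a = [1, 4, 8]
`b = a` → b = [1, 4, 8] (same object as a)
`a.append(12)` → a = [1, 4, 8, 12] (same object as b); b = [1, 4, 8, 12] (same object as a)
`print(b)` → prints [1, 4, 8, 12]

Answer: [1, 4, 8, 12]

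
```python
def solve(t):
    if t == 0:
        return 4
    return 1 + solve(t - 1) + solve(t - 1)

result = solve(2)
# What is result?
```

solve(t) = 1 + 2·solve(t-1), solve(0)=4. Closed form: (4+1)·2^2 - 1 = 19.

Answer: 19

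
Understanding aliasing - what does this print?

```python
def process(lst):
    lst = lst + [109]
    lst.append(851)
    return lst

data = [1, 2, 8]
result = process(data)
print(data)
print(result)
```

Key concept: rebinding parameter vs mutation.
Step by step:
`data = [1, 2, 8]` → data = [1, 2, 8]
`result = process(data)` → result = [1, 2, 8, 109, 851]
`print(data)` → prints [1, 2, 8]
`print(result)` → prints [1, 2, 8, 109, 851]

Answer:
[1, 2, 8]
[1, 2, 8, 109, 851]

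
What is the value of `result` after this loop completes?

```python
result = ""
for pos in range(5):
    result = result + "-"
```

Repeat '-' 5 times
`result` takes the values: "" → "-" → "--" → "---" → "----" → "-----"

Answer: "-----"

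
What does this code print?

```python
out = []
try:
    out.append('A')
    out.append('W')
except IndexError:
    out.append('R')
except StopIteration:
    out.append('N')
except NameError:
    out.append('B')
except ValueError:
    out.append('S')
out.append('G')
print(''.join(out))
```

Execution trace: 'A' (try body) → 'W' (try body, no exception) → 'G' (after the try/except). Output: AWG

Answer: AWG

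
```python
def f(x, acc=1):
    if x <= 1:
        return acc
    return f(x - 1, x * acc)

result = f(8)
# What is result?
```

Accumulator trace (n, acc): (8, 1) -> (7, 8) -> (6, 56) -> (5, 336) -> (4, 1680) -> (3, 6720) -> (2, 20160) -> (1, 40320) -> return 40320

Answer: 40320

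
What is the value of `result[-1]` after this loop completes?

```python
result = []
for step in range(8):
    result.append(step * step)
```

Last element of squares 0 to 7
`result` takes the values: [] → [0] → [0, 1] → [0, 1, 4] → [0, 1, 4, 9] → [0, 1, 4, 9, 16] → [0, 1, 4, 9, 16, 25] → [0, 1, 4, 9, 16, 25, 36] → [0, 1, 4, 9, 16, 25, 36, 49]
So `result[-1]` = 49

Answer: 49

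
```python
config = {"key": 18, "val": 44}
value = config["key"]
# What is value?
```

Trace:
`config = {"key": 18, "val": 44}` → config = {'key': 18, 'val': 44}
`value = config["key"]` → value = 18
So value = 18

Answer: 18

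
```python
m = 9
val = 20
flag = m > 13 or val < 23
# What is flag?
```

Trace:
`m = 9` → m = 9
`val = 20` → val = 20
`flag = m > 13 or val < 23` → flag = True
So flag = True

Answer: True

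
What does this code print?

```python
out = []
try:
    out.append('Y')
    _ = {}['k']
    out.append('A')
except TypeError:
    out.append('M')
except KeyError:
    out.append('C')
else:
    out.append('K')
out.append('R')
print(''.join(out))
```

Execution trace: 'Y' (try body) → 'C' (except KeyError) → 'R' (after the try/except). Output: YCR

Answer: YCR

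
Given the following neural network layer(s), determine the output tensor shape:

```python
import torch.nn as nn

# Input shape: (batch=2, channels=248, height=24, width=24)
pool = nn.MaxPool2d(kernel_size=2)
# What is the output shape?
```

Input: (2, 248, 24, 24) -> Output: (2, 248, 12, 12)

Answer: (2, 248, 12, 12)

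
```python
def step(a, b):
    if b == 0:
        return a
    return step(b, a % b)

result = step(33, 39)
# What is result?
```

step(33, 39) -> step(39, 33) -> step(33, 6) -> step(6, 3) -> step(3, 0) -> 3

Answer: 3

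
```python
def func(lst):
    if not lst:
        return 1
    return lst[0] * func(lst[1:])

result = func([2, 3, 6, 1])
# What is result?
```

Product over [2, 3, 6, 1] = 2 * 3 * 6 * 1 = 36

Answer: 36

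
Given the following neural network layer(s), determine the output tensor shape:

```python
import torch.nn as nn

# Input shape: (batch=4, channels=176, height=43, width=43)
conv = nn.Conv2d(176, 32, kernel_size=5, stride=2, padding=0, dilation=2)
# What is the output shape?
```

Input: (4, 176, 43, 43) -> Output: (4, 32, 18, 18)

Answer: (4, 32, 18, 18)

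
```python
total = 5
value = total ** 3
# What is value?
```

Trace:
`total = 5` → total = 5
`value = total ** 3` → value = 125
So value = 125

Answer: 125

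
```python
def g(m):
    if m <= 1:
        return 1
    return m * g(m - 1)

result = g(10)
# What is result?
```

g(10) = 10 * 9 * 8 * 7 * 6 * 5 * 4 * 3 * 2 * 1 = 3628800

Answer: 3628800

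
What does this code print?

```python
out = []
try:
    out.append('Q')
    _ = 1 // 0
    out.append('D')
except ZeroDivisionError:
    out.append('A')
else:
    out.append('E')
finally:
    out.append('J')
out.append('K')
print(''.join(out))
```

Execution trace: 'Q' (try body) → 'A' (except ZeroDivisionError) → 'J' (finally) → 'K' (after the try/except). Output: QAJK

Answer: QAJK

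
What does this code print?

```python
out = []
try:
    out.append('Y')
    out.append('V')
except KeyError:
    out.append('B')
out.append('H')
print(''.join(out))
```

Execution trace: 'Y' (try body) → 'V' (try body, no exception) → 'H' (after the try/except). Output: YVH

Answer: YVH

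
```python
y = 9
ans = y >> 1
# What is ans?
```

Trace:
`y = 9` → y = 9
`ans = y >> 1` → ans = 4
So ans = 4

Answer: 4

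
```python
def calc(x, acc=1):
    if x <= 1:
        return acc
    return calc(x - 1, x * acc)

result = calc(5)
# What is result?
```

Accumulator trace (n, acc): (5, 1) -> (4, 5) -> (3, 20) -> (2, 60) -> (1, 120) -> return 120

Answer: 120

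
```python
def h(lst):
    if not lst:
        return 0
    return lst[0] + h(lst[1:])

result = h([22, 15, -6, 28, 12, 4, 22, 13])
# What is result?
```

22 + 15 + (-6) + 28 + 12 + 4 + 22 + 13 + 0 = 110

Answer: 110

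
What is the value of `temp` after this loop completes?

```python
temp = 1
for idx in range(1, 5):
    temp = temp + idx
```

Start at 1, add 1 through 4
`temp` takes the values: 1 → 2 → 4 → 7 → 11

Answer: 11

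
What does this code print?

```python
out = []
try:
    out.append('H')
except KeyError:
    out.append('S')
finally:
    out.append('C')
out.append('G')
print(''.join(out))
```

Execution trace: 'H' (try body, no exception) → 'C' (finally) → 'G' (after the try/except). Output: HCG

Answer: HCG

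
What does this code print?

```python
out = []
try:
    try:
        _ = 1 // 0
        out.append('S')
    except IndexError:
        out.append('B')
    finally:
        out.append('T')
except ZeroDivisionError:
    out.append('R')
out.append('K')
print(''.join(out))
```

Execution trace: 'T' (finally) → 'R' (outer except ZeroDivisionError) → 'K' (after the try/except). Output: TRK

Answer: TRK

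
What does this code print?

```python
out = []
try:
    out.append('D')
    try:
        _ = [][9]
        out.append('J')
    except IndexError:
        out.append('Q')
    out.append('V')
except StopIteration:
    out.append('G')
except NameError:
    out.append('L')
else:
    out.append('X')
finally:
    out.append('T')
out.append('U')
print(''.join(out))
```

Execution trace: 'D' (try body) → 'Q' (inner except IndexError) → 'V' (try body, no exception) → 'X' (else) → 'T' (finally) → 'U' (after the try/except). Output: DQVXTU

Answer: DQVXTU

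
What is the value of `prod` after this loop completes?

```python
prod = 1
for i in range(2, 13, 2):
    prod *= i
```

Product of even numbers 2 to 12
`prod` takes the values: 1 → 2 → 8 → 48 → 384 → 3840 → 46080

Answer: 46080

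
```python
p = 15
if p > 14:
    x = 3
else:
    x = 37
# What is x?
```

Trace:
`p = 15` → p = 15
`if p > 14: ...` → p > 14 is True → x = 3
So x = 3

Answer: 3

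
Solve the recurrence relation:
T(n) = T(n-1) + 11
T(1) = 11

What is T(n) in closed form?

Unrolling: T(n) = T(1) + 11·(n-1) = 11 + 11(n-1) = 11n.

Answer: T(n) = 11n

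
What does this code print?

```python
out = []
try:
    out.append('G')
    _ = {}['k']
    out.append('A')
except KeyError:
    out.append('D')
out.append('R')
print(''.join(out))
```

Execution trace: 'G' (try body) → 'D' (except KeyError) → 'R' (after the try/except). Output: GDR

Answer: GDR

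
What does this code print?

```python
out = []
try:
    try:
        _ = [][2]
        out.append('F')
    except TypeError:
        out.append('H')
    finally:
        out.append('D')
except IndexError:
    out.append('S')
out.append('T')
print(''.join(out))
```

Execution trace: 'D' (finally) → 'S' (outer except IndexError) → 'T' (after the try/except). Output: DST

Answer: DST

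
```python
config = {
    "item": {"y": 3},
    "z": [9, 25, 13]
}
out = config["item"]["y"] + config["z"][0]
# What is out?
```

Trace:
`config = { ...` → config = {'item': {'y': 3}, 'z': [9, 25, 13]}
`out = config["item"]["y"] + config["z"][0]` → out = 12
So out = 12

Answer: 12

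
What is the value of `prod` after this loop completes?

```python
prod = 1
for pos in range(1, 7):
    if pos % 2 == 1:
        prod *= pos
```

Product of odd numbers 1 to 6
`prod` takes the values: 1 → 3 → 15

Answer: 15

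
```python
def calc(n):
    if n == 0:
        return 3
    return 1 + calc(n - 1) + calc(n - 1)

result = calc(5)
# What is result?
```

calc(n) = 1 + 2·calc(n-1), calc(0)=3. Closed form: (3+1)·2^5 - 1 = 127.

Answer: 127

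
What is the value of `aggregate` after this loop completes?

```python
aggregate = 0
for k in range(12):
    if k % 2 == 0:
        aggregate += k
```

Sum of even numbers 0 to 11
`aggregate` takes the values: 0 → 2 → 6 → 12 → 20 → 30

Answer: 30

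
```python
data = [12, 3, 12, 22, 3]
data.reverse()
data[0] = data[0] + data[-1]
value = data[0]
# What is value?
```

Trace:
`data = [12, 3, 12, 22, 3]` → data = [12, 3, 12, 22, 3]
`data.reverse()` → data = [3, 22, 12, 3, 12]
`data[0] = data[0] + data[-1]` → data = [15, 22, 12, 3, 12]
`value = data[0]` → value = 15
So value = 15

Answer: 15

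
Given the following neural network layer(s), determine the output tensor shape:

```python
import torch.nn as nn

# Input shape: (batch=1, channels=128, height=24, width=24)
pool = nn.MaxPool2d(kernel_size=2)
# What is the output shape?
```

Input: (1, 128, 24, 24) -> Output: (1, 128, 12, 12)

Answer: (1, 128, 12, 12)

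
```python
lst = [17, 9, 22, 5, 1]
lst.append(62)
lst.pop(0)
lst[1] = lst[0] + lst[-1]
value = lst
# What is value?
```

Trace:
`lst = [17, 9, 22, 5, 1]` → lst = [17, 9, 22, 5, 1]
`lst.append(62)` → lst = [17, 9, 22, 5, 1, 62]
`lst.pop(0)` → lst = [9, 22, 5, 1, 62]
`lst[1] = lst[0] + lst[-1]` → lst = [9, 71, 5, 1, 62]
`value = lst` → value = [9, 71, 5, 1, 62]
So value = [9, 71, 5, 1, 62]

Answer: [9, 71, 5, 1, 62]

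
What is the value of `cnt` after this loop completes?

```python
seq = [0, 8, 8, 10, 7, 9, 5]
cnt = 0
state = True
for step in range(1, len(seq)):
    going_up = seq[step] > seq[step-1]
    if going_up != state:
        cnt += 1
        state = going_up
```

Count direction changes in [0, 8, 8, 10, 7, 9, 5]
`cnt` takes the values: 0 → 1 → 2 → 3 → 4 → 5

Answer: 5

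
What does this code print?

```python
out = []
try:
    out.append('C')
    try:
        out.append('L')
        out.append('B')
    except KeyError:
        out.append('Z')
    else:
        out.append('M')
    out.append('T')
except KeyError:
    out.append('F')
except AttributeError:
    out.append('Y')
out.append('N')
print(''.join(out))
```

Execution trace: 'C' (try body) → 'L' (inner try body) → 'B' (inner try body, no exception) → 'M' (inner else) → 'T' (try body, no exception) → 'N' (after the try/except). Output: CLBMTN

Answer: CLBMTN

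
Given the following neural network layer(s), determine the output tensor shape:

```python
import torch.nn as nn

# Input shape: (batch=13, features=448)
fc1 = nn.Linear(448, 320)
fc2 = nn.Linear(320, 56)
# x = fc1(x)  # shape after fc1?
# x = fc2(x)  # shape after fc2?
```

Input: (13, 448) -> after fc1: (13, 320) -> Output: (13, 56)

Answer: (13, 56)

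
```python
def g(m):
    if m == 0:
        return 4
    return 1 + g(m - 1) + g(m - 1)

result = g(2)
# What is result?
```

g(m) = 1 + 2·g(m-1), g(0)=4. Closed form: (4+1)·2^2 - 1 = 19.

Answer: 19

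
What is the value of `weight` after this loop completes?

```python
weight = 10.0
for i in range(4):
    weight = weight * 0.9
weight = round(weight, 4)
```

Exponential decay: 10.0 * 0.9^4
`weight` takes the values: 10.0 → 9.0 → 8.1 → 7.29 → 6.561

Answer: 6.561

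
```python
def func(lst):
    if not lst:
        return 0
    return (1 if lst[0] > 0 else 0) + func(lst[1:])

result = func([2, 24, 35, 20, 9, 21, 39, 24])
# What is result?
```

Count of positive elements in [2, 24, 35, 20, 9, 21, 39, 24] = 8

Answer: 8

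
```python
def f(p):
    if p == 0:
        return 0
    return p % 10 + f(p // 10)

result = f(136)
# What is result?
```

Sum of digits of 136: 6 + 3 + 1 = 10

Answer: 10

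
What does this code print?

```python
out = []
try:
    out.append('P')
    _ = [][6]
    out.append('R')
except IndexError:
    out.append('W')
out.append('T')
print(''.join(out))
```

Execution trace: 'P' (try body) → 'W' (except IndexError) → 'T' (after the try/except). Output: PWT

Answer: PWT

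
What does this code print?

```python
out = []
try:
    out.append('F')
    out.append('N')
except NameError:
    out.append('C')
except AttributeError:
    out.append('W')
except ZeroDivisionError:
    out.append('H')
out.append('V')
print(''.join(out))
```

Execution trace: 'F' (try body) → 'N' (try body, no exception) → 'V' (after the try/except). Output: FNV

Answer: FNV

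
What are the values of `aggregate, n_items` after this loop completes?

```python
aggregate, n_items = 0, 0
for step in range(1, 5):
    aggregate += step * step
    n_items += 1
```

Sum of squares and count
`aggregate, n_items` takes the values: (0, 0) → (1, 0) → (1, 1) → (5, 1) → (5, 2) → (14, 2) → (14, 3) → (30, 3) → (30, 4)

Answer: 30, 4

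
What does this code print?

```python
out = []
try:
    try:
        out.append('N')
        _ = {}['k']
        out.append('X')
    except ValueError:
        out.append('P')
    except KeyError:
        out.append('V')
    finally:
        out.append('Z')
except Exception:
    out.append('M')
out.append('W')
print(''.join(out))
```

Execution trace: 'N' (inner try body) → 'V' (inner except KeyError) → 'Z' (inner finally) → 'W' (after the try/except). Output: NVZW

Answer: NVZW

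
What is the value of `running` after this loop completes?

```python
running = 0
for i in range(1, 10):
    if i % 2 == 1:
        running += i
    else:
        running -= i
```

Add odd, subtract even
`running` takes the values: 0 → 1 → -1 → 2 → -2 → 3 → -3 → 4 → -4 → 5

Answer: 5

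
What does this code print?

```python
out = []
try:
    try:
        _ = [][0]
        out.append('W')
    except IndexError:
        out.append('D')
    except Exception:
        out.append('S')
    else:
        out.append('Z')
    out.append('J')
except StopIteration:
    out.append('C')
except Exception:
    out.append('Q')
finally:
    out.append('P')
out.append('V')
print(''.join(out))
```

Execution trace: 'D' (inner except IndexError) → 'J' (try body, no exception) → 'P' (finally) → 'V' (after the try/except). Output: DJPV

Answer: DJPV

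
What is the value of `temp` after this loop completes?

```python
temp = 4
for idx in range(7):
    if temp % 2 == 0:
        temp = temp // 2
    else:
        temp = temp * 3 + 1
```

Collatz-style transformation from 4
`temp` takes the values: 4 → 2 → 1 → 4 → 2 → 1 → 4 → 2

Answer: 2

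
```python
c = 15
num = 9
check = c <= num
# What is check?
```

Trace:
`c = 15` → c = 15
`num = 9` → num = 9
`check = c <= num` → check = False
So check = False

Answer: False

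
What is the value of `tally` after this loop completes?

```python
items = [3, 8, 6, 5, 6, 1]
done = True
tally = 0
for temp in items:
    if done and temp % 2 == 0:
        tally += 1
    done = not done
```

Count even values at even positions
`tally` takes the values: 0 → 1 → 2

Answer: 2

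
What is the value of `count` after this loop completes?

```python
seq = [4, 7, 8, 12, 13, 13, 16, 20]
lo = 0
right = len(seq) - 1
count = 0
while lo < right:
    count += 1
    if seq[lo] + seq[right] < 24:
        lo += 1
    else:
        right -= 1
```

Steps to find pair summing to 24
`count` takes the values: 0 → 1 → 2 → 3 → 4 → 5 → 6 → 7

Answer: 7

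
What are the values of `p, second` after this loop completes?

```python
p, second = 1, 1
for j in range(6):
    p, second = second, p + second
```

Fibonacci: after 6 iterations
`p, second` takes the values: (1, 1) → (1, 2) → (2, 3) → (3, 5) → (5, 8) → (8, 13) → (13, 21)

Answer: 13, 21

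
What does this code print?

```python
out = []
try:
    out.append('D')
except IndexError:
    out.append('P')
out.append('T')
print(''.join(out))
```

Execution trace: 'D' (try body, no exception) → 'T' (after the try/except). Output: DT

Answer: DT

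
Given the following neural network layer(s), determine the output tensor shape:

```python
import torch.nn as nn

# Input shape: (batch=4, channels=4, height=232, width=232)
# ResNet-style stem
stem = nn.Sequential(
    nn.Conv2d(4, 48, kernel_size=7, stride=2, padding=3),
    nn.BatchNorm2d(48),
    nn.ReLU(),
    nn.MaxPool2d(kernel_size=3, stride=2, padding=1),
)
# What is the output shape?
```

Input: (4, 4, 232, 232) -> after Conv2d 7x7 stride=2: (4, 48, 116, 116) -> Output: (4, 48, 58, 58)

Answer: (4, 48, 58, 58)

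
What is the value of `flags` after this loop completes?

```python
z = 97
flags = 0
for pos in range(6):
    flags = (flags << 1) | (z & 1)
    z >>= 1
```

Reverse lowest 6 bits of 97
`flags` takes the values: 0 → 1 → 2 → 4 → 8 → 16 → 33

Answer: 33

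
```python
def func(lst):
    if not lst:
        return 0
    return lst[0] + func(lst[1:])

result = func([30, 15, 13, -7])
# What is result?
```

30 + 15 + 13 + (-7) + 0 = 51

Answer: 51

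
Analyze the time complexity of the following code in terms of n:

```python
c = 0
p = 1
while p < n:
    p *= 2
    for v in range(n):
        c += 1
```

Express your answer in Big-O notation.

Each loop level contributes: log n × n. Multiplying the contributions gives O(n log n).

Answer: O(n log n)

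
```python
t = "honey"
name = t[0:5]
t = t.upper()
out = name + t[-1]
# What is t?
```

Trace:
`t = "honey"` → t = 'honey'
`name = t[0:5]` → name = 'honey'
`t = t.upper()` → t = 'HONEY'
`out = name + t[-1]` → out = 'honeyY'
So t = 'HONEY'

Answer: 'HONEY'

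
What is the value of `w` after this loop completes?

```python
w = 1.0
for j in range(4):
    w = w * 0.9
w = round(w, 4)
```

Exponential decay: 1.0 * 0.9^4
`w` takes the values: 1.0 → 0.9 → 0.81 → 0.729 → 0.6561

Answer: 0.6561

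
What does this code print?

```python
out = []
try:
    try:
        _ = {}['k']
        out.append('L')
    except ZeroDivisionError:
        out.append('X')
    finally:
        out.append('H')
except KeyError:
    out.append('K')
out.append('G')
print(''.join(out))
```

Execution trace: 'H' (inner finally) → 'K' (outer except KeyError) → 'G' (after the try/except). Output: HKG

Answer: HKG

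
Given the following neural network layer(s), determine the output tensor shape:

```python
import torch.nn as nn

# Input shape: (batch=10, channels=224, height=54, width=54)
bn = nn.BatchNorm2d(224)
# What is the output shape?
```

Input: (10, 224, 54, 54) -> Output: (10, 224, 54, 54)

Answer: (10, 224, 54, 54)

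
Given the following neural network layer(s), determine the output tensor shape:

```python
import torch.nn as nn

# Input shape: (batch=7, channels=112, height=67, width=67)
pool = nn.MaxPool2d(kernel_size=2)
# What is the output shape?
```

Input: (7, 112, 67, 67) -> Output: (7, 112, 33, 33)

Answer: (7, 112, 33, 33)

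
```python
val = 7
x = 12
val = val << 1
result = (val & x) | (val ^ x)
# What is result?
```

Trace:
`val = 7` → val = 7
`x = 12` → x = 12
`val = val << 1` → val = 14
`result = (val & x) | (val ^ x)` → result = 14
So result = 14

Answer: 14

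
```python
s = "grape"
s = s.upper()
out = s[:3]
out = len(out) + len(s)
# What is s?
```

Trace:
`s = "grape"` → s = 'grape'
`s = s.upper()` → s = 'GRAPE'
`out = s[:3]` → out = 'GRA'
`out = len(out) + len(s)` → out = 8
So s = 'GRAPE'

Answer: 'GRAPE'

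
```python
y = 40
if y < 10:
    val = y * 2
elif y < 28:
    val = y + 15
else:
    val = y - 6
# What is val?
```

Trace:
`y = 40` → y = 40
`if y < 10: ...` → y < 10 is False, y < 28 is False, take else branch → val = 34
So val = 34

Answer: 34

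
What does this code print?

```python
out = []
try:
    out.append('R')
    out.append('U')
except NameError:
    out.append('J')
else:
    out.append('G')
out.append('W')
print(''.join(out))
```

Execution trace: 'R' (try body) → 'U' (try body, no exception) → 'G' (else) → 'W' (after the try/except). Output: RUGW

Answer: RUGW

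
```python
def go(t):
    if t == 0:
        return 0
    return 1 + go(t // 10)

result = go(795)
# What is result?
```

Count of digits of 795: 3

Answer: 3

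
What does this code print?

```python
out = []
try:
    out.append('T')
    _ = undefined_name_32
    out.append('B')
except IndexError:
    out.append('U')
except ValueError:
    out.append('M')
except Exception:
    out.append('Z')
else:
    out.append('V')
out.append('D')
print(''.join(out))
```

Execution trace: 'T' (try body) → 'Z' (except Exception) → 'D' (after the try/except). Output: TZD

Answer: TZD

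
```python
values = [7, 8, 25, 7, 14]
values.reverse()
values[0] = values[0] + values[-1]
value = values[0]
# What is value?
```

Trace:
`values = [7, 8, 25, 7, 14]` → values = [7, 8, 25, 7, 14]
`values.reverse()` → values = [14, 7, 25, 8, 7]
`values[0] = values[0] + values[-1]` → values = [21, 7, 25, 8, 7]
`value = values[0]` → value = 21
So value = 21

Answer: 21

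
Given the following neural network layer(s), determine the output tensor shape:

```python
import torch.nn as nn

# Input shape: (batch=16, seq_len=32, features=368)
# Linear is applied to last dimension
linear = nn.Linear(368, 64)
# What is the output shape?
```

Input: (16, 32, 368) -> Output: (16, 32, 64)

Answer: (16, 32, 64)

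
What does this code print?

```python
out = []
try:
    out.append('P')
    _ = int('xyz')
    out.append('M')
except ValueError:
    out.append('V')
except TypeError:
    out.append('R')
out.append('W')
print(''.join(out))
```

Execution trace: 'P' (try body) → 'V' (except ValueError) → 'W' (after the try/except). Output: PVW

Answer: PVW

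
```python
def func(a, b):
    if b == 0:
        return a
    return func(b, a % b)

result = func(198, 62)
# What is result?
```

func(198, 62) -> func(62, 12) -> func(12, 2) -> func(2, 0) -> 2

Answer: 2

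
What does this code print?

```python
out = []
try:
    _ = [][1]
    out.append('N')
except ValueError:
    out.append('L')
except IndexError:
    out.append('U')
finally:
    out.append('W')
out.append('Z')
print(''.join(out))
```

Execution trace: 'U' (except IndexError) → 'W' (finally) → 'Z' (after the try/except). Output: UWZ

Answer: UWZ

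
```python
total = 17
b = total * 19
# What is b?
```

Trace:
`total = 17` → total = 17
`b = total * 19` → b = 323
So b = 323

Answer: 323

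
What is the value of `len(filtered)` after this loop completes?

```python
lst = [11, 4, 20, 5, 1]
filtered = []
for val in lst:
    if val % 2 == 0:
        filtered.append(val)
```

Count even numbers in [11, 4, 20, 5, 1]
`filtered` takes the values: [] → [4] → [4, 20]
So `len(filtered)` = 2

Answer: 2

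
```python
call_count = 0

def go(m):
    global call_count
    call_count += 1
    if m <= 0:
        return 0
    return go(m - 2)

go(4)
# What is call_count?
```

Linear recursion stepping by 2: 3 calls from m=4 down to ≤0.

Answer: 3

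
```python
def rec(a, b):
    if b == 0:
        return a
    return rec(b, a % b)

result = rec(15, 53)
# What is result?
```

rec(15, 53) -> rec(53, 15) -> rec(15, 8) -> rec(8, 7) -> rec(7, 1) -> rec(1, 0) -> 1

Answer: 1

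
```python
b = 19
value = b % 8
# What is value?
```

Trace:
`b = 19` → b = 19
`value = b % 8` → value = 3
So value = 3

Answer: 3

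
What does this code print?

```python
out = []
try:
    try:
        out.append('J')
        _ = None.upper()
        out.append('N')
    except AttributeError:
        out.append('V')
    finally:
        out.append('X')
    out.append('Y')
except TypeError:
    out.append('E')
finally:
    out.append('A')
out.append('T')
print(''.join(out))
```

Execution trace: 'J' (inner try body) → 'V' (inner except AttributeError) → 'X' (inner finally) → 'Y' (try body, no exception) → 'A' (finally) → 'T' (after the try/except). Output: JVXYAT

Answer: JVXYAT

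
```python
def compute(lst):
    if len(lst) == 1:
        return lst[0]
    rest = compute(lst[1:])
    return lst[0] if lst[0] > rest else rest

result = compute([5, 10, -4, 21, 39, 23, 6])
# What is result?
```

Recursive max over [5, 10, -4, 21, 39, 23, 6] = 39

Answer: 39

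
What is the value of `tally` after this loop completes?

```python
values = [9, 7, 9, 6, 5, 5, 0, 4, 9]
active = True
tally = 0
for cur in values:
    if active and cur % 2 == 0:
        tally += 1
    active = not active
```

Count even values at even positions
`tally` takes the values: 0 → 1

Answer: 1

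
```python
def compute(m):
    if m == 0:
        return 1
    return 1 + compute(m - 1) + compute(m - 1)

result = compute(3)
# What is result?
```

compute(m) = 1 + 2·compute(m-1), compute(0)=1. Closed form: (1+1)·2^3 - 1 = 15.

Answer: 15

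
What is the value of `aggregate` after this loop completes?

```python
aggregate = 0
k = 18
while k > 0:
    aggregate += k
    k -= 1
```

Sum 18 down to 1
`aggregate` takes the values: 0 → 18 → 35 → 51 → 66 → 80 → 93 → 105 → 116 → 126 → 135 → 143 → 150 → 156 → 161 → 165 → 168 → 170 → 171

Answer: 171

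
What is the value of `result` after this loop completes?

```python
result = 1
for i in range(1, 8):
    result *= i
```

7! = 5040
`result` takes the values: 1 → 2 → 6 → 24 → 120 → 720 → 5040

Answer: 5040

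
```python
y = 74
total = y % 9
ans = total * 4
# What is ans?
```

Trace:
`y = 74` → y = 74
`total = y % 9` → total = 2
`ans = total * 4` → ans = 8
So ans = 8

Answer: 8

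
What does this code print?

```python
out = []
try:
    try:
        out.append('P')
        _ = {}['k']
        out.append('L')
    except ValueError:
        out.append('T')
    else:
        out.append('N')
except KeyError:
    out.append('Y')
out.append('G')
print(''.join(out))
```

Execution trace: 'P' (try body) → 'Y' (outer except KeyError) → 'G' (after the try/except). Output: PYG

Answer: PYG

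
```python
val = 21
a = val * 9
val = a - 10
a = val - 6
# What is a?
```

Trace:
`val = 21` → val = 21
`a = val * 9` → a = 189
`val = a - 10` → val = 179
`a = val - 6` → a = 173
So a = 173

Answer: 173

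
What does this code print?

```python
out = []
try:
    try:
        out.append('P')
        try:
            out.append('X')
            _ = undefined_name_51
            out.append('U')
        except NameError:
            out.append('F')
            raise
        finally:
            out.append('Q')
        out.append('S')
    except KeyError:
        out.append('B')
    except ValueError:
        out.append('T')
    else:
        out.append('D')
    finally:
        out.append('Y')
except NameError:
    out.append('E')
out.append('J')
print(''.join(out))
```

Execution trace: 'P' (try body) → 'X' (inner try body) → 'F' (inner except NameError) → 'Q' (inner finally) → 'Y' (finally) → 'E' (outer except NameError) → 'J' (after the try/except). Output: PXFQYEJ

Answer: PXFQYEJ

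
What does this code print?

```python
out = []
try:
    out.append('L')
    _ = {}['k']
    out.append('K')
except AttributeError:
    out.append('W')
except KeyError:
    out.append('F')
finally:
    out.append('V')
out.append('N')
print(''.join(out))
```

Execution trace: 'L' (try body) → 'F' (except KeyError) → 'V' (finally) → 'N' (after the try/except). Output: LFVN

Answer: LFVN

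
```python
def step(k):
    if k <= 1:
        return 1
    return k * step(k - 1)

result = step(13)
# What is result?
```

step(13) = 13 * 12 * 11 * 10 * 9 * 8 * 7 * 6 * 5 * 4 * 3 * 2 * 1 = 6227020800

Answer: 6227020800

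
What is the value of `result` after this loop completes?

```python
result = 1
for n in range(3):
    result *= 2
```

2^3 = 8
`result` takes the values: 1 → 2 → 4 → 8

Answer: 8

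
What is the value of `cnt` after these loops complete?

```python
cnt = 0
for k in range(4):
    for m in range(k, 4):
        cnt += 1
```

Upper triangle: 4 + 3 + ... + 1
`cnt` takes the values: 0 → 1 → 2 → 3 → 4 → 5 → 6 → 7 → 8 → 9 → 10

Answer: 10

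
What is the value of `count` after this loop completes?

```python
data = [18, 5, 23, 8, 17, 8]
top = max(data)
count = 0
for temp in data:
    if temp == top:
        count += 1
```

Count of max value 23 in [18, 5, 23, 8, 17, 8]
`count` takes the values: 0 → 1

Answer: 1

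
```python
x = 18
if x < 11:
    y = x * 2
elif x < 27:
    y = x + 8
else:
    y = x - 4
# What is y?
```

Trace:
`x = 18` → x = 18
`if x < 11: ...` → x < 11 is False, x < 27 is True → y = 26
So y = 26

Answer: 26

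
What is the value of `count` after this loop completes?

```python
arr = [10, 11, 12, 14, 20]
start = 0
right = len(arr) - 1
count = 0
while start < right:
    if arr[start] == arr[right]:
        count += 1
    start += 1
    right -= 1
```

Count matching pairs from ends
`count` takes the values: 0

Answer: 0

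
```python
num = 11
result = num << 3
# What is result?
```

Trace:
`num = 11` → num = 11
`result = num << 3` → result = 88
So result = 88

Answer: 88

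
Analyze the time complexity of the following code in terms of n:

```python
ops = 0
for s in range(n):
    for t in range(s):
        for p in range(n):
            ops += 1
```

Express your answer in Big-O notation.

Each loop level contributes: n × n × n. Multiplying the contributions gives O(n^3).

Answer: O(n^3)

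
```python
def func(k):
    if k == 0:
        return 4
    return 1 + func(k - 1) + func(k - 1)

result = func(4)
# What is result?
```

func(k) = 1 + 2·func(k-1), func(0)=4. Closed form: (4+1)·2^4 - 1 = 79.

Answer: 79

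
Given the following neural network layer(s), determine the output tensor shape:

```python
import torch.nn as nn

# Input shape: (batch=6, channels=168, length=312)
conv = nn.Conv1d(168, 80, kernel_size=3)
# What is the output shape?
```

Input: (6, 168, 312) -> Output: (6, 80, 310)

Answer: (6, 80, 310)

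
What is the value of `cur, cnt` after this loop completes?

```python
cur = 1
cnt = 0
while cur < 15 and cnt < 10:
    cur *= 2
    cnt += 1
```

Double until >= 15 or 10 iterations
`cur, cnt` takes the values: (1, 0) → (2, 0) → (2, 1) → (4, 1) → (4, 2) → (8, 2) → (8, 3) → (16, 3) → (16, 4)

Answer: 16, 4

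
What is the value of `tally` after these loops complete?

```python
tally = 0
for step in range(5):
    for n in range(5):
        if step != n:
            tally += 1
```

5² - 5 (exclude diagonal)
`tally` takes the values: 0 → 1 → 2 → 3 → 4 → 5 → 6 → 7 → 8 → 9 → 10 → 11 → 12 → 13 → 14 → 15 → 16 → 17 → 18 → 19 → 20

Answer: 20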